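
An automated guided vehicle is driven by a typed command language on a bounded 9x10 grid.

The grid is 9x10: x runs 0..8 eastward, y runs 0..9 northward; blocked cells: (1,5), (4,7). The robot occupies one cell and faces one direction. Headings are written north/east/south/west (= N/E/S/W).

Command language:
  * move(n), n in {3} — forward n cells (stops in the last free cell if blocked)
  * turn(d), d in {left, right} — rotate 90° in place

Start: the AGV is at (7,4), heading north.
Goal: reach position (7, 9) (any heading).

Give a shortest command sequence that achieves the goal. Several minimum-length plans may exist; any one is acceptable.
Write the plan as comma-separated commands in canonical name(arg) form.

move(3), move(3)

begin: at (7,4), heading north
[1] after move(3): at (7,7), heading north
[2] after move(3): at (7,9), heading north
shorter routes all fall short; 2 is best.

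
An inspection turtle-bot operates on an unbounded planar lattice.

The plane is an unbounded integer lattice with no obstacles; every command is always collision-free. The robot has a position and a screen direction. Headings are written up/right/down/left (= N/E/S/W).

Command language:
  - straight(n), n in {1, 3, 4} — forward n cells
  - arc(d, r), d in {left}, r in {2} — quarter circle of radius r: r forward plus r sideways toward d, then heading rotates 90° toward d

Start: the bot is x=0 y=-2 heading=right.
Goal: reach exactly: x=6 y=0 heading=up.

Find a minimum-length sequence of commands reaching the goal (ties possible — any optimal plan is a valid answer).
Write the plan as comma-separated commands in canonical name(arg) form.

initial: x=0 y=-2 heading=right
[1] after straight(4): x=4 y=-2 heading=right
[2] after arc(left, 2): x=6 y=0 heading=up
no 1-step plan works, so 2 is optimal.

straight(4), arc(left, 2)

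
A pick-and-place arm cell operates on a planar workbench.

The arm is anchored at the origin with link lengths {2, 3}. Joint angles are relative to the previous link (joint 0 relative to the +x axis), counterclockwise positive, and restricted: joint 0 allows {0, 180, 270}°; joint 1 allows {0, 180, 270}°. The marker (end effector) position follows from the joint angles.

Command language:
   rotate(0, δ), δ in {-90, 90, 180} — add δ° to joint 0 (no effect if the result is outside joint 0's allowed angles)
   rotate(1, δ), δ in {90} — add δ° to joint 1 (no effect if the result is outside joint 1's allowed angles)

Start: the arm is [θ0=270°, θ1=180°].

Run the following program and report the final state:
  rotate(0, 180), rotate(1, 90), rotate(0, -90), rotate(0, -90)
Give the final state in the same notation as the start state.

initial: [θ0=270°, θ1=180°]
step 1 (rotate(0, 180)): [θ0=270°, θ1=180°]
step 2 (rotate(1, 90)): [θ0=270°, θ1=270°]
step 3 (rotate(0, -90)): [θ0=180°, θ1=270°]
step 4 (rotate(0, -90)): [θ0=180°, θ1=270°]

[θ0=180°, θ1=270°]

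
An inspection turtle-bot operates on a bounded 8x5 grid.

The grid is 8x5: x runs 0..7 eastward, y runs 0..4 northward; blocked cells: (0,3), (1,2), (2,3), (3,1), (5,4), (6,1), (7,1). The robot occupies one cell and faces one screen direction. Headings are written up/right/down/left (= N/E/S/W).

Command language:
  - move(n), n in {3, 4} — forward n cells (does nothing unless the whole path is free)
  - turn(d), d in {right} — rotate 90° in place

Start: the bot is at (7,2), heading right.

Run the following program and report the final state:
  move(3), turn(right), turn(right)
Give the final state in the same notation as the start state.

at (7,2), heading left

initial: at (7,2), heading right
[1] after move(3): at (7,2), heading right
[2] after turn(right): at (7,2), heading down
[3] after turn(right): at (7,2), heading left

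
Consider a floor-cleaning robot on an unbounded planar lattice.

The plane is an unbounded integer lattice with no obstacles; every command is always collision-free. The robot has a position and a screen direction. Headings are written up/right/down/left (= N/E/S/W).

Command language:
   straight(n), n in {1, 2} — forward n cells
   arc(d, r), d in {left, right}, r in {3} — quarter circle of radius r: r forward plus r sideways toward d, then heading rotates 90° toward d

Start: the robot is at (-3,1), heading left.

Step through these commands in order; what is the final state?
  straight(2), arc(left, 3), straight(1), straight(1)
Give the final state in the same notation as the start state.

at (-8,-4), heading down

t0: at (-3,1), heading left
[1] after straight(2): at (-5,1), heading left
[2] after arc(left, 3): at (-8,-2), heading down
[3] after straight(1): at (-8,-3), heading down
[4] after straight(1): at (-8,-4), heading down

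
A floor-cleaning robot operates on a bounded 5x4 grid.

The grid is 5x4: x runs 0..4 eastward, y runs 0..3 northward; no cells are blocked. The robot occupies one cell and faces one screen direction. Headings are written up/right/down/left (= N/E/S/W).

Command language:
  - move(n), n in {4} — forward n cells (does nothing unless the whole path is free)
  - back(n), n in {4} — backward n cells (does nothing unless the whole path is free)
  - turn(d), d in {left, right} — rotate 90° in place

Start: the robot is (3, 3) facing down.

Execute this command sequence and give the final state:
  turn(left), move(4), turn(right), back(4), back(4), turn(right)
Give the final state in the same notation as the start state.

(3, 3) facing left

from: (3, 3) facing down
[1] after turn(left): (3, 3) facing right
[2] after move(4): (3, 3) facing right
[3] after turn(right): (3, 3) facing down
[4] after back(4): (3, 3) facing down
[5] after back(4): (3, 3) facing down
[6] after turn(right): (3, 3) facing left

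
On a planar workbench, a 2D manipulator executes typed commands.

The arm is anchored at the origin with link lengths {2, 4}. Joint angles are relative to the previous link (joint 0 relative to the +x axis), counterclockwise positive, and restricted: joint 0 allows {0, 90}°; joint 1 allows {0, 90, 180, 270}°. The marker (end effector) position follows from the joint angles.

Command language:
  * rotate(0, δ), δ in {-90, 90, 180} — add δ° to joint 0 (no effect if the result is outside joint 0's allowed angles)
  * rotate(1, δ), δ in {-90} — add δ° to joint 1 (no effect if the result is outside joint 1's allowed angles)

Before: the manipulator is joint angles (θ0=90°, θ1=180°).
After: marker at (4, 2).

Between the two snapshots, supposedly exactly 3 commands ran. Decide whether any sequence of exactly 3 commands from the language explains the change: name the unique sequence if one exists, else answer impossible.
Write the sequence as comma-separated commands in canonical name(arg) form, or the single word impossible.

rotate(1, -90), rotate(1, -90), rotate(1, -90)

initial: joint angles (θ0=90°, θ1=180°)
step 1 (rotate(1, -90)): joint angles (θ0=90°, θ1=90°)
step 2 (rotate(1, -90)): joint angles (θ0=90°, θ1=0°)
step 3 (rotate(1, -90)): joint angles (θ0=90°, θ1=270°)
all 64 alternatives checked — unique.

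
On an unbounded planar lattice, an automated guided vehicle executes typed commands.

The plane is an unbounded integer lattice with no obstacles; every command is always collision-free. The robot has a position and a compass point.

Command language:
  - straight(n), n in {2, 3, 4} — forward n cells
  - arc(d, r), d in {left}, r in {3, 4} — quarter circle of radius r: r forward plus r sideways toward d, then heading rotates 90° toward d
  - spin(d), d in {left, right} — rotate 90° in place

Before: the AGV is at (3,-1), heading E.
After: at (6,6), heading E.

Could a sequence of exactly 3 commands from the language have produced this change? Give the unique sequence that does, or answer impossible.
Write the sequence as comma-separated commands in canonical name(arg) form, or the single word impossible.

arc(left, 3), straight(4), spin(right)

key: running spin(right) before arc(left, 3) would end elsewhere — order is forced
initial: at (3,-1), heading E
step 1 (arc(left, 3)): at (6,2), heading N
step 2 (straight(4)): at (6,6), heading N
step 3 (spin(right)): at (6,6), heading E
no rival 3-sequence matches.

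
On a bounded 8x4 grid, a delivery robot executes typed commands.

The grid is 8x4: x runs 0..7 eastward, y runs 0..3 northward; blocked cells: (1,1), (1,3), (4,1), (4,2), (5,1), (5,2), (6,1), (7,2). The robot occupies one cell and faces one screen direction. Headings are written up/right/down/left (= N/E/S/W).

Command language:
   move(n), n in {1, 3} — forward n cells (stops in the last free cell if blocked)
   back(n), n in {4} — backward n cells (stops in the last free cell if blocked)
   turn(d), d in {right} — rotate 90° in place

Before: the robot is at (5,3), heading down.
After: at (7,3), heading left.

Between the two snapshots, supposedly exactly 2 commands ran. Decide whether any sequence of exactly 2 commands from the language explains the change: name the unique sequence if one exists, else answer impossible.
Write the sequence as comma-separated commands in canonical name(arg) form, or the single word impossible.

key: cell and facing (now W) both changed — the 2 commands mix motion and turning
from: at (5,3), heading down
t=1 turn(right) ⇒ at (5,3), heading left
t=2 back(4) ⇒ at (7,3), heading left
no other 2-command option fits: unique.

turn(right), back(4)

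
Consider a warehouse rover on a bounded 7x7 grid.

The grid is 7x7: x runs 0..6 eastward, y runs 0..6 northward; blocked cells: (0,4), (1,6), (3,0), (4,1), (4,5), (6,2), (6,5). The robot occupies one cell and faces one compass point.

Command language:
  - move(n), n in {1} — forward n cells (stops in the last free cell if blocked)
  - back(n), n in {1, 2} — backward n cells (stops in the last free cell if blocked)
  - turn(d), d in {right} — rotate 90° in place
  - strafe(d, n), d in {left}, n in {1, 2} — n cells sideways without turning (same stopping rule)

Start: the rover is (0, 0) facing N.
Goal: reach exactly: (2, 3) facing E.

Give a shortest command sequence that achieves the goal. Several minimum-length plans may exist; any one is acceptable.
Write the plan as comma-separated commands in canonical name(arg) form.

begin: (0, 0) facing N
step 1 (move(1)): (0, 1) facing N
step 2 (turn(right)): (0, 1) facing E
step 3 (move(1)): (1, 1) facing E
step 4 (move(1)): (2, 1) facing E
step 5 (strafe(left, 2)): (2, 3) facing E
minimal: 5 command(s), checked below 5.

move(1), turn(right), move(1), move(1), strafe(left, 2)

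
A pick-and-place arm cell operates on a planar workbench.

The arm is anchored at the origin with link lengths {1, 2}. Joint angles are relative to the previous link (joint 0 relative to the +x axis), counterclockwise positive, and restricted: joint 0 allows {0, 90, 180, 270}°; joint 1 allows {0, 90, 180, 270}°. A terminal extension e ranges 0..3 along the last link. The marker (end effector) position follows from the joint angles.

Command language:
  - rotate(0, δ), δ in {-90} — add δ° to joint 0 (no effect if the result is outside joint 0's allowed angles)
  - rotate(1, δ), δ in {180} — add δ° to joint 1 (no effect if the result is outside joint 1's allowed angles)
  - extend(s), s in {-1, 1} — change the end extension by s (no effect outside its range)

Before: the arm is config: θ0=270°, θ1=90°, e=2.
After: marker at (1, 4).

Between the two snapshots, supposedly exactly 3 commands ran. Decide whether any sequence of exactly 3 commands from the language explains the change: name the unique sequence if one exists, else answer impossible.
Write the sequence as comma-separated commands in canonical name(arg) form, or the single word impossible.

rotate(0, -90), rotate(0, -90), rotate(0, -90)

begin: config: θ0=270°, θ1=90°, e=2
step 1 (rotate(0, -90)): config: θ0=180°, θ1=90°, e=2
step 2 (rotate(0, -90)): config: θ0=90°, θ1=90°, e=2
step 3 (rotate(0, -90)): config: θ0=0°, θ1=90°, e=2
all 64 alternatives checked — unique.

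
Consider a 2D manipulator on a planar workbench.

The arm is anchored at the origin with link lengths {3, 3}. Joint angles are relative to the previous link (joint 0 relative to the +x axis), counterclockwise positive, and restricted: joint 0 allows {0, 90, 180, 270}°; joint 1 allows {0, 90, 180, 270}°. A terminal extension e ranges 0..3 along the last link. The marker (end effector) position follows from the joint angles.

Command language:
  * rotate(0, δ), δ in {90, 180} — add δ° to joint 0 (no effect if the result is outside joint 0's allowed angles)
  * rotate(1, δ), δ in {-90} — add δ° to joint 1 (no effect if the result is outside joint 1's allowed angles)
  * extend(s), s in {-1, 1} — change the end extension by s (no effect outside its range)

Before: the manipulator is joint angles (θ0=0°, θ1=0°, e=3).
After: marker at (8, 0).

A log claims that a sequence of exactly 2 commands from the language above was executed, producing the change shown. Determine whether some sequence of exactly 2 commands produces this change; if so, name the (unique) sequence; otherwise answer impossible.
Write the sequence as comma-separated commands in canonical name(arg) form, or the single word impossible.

key: order matters: swapping extend(1) and extend(-1) lands elsewhere
t0: joint angles (θ0=0°, θ1=0°, e=3)
[1] after extend(1): joint angles (θ0=0°, θ1=0°, e=3)
[2] after extend(-1): joint angles (θ0=0°, θ1=0°, e=2)
uniquely the one of 25 2-step routes that fits.

extend(1), extend(-1)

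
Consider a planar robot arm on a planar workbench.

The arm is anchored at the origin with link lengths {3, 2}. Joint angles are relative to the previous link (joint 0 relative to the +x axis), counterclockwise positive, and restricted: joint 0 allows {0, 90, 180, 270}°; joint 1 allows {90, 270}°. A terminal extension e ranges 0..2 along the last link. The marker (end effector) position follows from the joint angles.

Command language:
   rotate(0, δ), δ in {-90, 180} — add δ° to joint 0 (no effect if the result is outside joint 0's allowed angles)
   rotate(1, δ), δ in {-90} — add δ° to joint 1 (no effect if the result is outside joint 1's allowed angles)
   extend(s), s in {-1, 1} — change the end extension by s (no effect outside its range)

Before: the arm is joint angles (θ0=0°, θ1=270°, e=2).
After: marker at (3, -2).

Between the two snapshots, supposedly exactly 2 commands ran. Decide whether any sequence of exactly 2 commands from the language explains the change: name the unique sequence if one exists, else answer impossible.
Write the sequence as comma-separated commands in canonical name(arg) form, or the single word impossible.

from: joint angles (θ0=0°, θ1=270°, e=2)
step 1 (extend(-1)): joint angles (θ0=0°, θ1=270°, e=1)
step 2 (extend(-1)): joint angles (θ0=0°, θ1=270°, e=0)
no rival 2-sequence matches.

extend(-1), extend(-1)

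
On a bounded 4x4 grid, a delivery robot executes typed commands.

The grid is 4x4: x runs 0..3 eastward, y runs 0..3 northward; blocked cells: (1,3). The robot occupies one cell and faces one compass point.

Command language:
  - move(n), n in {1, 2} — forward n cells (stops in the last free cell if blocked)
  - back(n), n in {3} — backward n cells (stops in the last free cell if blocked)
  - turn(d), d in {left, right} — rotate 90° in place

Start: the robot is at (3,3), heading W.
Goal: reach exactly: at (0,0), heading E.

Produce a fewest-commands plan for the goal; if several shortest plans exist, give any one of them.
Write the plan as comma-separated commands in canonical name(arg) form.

t0: at (3,3), heading W
[1] after turn(right): at (3,3), heading N
[2] after back(3): at (3,0), heading N
[3] after turn(right): at (3,0), heading E
[4] after back(3): at (0,0), heading E
minimal: 4 command(s), checked below 4.

turn(right), back(3), turn(right), back(3)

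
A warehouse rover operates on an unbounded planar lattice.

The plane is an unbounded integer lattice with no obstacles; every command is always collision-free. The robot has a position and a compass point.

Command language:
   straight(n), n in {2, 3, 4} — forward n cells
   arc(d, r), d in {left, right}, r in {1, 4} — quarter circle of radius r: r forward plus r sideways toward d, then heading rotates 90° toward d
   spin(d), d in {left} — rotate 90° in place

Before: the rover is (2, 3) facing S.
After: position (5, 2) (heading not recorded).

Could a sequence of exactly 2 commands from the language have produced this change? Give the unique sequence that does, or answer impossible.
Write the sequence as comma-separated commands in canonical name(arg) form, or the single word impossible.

key: running straight(2) before arc(left, 1) would end elsewhere — order is forced
initial: (2, 3) facing S
[1] after arc(left, 1): (3, 2) facing E
[2] after straight(2): (5, 2) facing E
no rival 2-sequence matches.

arc(left, 1), straight(2)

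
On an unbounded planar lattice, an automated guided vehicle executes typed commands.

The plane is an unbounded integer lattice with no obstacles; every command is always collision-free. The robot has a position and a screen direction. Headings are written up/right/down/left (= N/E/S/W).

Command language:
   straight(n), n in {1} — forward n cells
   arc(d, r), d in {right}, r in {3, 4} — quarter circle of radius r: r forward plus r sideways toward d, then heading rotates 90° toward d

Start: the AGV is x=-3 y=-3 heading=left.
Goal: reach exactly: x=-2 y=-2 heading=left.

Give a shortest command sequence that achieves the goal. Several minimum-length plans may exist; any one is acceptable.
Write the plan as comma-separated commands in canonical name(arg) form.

start: x=-3 y=-3 heading=left
step 1 (arc(right, 4)): x=-7 y=1 heading=up
step 2 (arc(right, 4)): x=-3 y=5 heading=right
step 3 (arc(right, 4)): x=1 y=1 heading=down
step 4 (arc(right, 3)): x=-2 y=-2 heading=left
minimal: 4 command(s), checked below 4.

arc(right, 4), arc(right, 4), arc(right, 4), arc(right, 3)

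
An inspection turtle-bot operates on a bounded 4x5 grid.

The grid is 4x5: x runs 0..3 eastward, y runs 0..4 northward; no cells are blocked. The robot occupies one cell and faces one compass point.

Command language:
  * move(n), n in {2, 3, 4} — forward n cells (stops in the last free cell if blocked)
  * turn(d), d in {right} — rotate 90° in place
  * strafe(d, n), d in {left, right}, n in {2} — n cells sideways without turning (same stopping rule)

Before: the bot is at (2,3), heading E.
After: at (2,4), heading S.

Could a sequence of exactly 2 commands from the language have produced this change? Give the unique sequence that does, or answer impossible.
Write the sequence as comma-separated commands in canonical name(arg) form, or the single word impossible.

key: strafe(left, 2) runs into the grid edge before its full distance
initial: at (2,3), heading E
[1] after strafe(left, 2): at (2,4), heading E
[2] after turn(right): at (2,4), heading S
all 36 alternatives checked — unique.

strafe(left, 2), turn(right)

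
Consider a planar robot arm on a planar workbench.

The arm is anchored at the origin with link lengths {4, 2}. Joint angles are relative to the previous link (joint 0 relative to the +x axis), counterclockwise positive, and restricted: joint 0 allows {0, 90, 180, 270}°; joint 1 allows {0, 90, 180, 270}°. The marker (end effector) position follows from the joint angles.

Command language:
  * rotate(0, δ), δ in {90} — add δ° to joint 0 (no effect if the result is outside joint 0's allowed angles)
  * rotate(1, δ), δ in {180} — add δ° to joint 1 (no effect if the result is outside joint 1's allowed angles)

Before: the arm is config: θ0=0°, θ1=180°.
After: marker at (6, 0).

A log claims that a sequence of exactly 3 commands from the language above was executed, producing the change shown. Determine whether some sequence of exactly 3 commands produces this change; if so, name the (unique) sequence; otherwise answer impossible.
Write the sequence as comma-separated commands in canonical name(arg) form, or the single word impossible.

rotate(1, 180), rotate(1, 180), rotate(1, 180)

start: config: θ0=0°, θ1=180°
step 1 (rotate(1, 180)): config: θ0=0°, θ1=0°
step 2 (rotate(1, 180)): config: θ0=0°, θ1=180°
step 3 (rotate(1, 180)): config: θ0=0°, θ1=0°
no rival 3-sequence matches.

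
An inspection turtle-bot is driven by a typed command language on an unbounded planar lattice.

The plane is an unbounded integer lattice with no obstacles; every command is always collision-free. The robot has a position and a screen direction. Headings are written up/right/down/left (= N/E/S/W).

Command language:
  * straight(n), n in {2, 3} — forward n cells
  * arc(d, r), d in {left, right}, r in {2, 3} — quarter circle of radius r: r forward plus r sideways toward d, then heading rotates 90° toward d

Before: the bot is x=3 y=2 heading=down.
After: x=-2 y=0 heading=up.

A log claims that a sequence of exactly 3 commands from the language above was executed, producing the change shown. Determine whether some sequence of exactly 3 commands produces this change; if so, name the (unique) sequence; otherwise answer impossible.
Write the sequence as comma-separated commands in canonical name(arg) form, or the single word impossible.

key: cell and facing (now N) both changed — the 3 commands mix motion and turning
start: x=3 y=2 heading=down
step 1 (straight(3)): x=3 y=-1 heading=down
step 2 (arc(right, 2)): x=1 y=-3 heading=left
step 3 (arc(right, 3)): x=-2 y=0 heading=up
all 216 alternatives checked — unique.

straight(3), arc(right, 2), arc(right, 3)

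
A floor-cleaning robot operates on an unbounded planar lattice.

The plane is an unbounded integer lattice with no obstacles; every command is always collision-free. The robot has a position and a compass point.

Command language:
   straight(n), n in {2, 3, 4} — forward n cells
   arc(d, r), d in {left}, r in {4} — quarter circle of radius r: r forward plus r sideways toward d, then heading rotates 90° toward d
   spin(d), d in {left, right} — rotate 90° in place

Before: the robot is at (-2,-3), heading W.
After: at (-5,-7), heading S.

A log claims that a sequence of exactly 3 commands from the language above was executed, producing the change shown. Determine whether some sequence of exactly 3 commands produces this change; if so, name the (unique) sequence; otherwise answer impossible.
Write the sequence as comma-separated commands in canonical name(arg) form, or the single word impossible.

key: order matters: swapping straight(3) and straight(4) lands elsewhere
from: at (-2,-3), heading W
[1] after straight(3): at (-5,-3), heading W
[2] after spin(left): at (-5,-3), heading S
[3] after straight(4): at (-5,-7), heading S
no other 3-command option fits: unique.

straight(3), spin(left), straight(4)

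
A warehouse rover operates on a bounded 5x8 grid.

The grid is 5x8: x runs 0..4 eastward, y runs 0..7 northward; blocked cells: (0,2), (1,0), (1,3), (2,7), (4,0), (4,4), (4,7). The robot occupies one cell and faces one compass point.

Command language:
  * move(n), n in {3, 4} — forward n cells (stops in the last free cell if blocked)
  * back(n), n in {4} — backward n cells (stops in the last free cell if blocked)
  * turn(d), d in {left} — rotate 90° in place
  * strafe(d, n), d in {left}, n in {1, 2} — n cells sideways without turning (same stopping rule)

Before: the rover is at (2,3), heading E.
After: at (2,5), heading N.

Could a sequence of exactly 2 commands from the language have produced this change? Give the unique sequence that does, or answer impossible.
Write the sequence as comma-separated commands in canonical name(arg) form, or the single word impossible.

strafe(left, 2), turn(left)

key: position moved to (2,5) AND the heading swung to N — translation plus rotation needed
start: at (2,3), heading E
step 1 (strafe(left, 2)): at (2,5), heading E
step 2 (turn(left)): at (2,5), heading N
no rival 2-sequence matches.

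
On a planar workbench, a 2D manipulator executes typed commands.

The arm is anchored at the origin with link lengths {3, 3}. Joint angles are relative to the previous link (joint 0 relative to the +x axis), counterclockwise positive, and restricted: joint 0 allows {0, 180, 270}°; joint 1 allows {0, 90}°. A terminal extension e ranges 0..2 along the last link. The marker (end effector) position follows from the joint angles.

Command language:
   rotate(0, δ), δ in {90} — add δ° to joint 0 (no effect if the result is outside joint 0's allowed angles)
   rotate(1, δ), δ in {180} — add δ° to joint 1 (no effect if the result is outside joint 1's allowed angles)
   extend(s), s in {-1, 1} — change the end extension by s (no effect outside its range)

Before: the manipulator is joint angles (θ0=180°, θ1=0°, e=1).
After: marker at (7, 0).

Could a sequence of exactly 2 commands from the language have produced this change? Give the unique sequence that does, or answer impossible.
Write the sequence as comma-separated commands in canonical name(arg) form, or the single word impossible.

rotate(0, 90), rotate(0, 90)

from: joint angles (θ0=180°, θ1=0°, e=1)
1. rotate(0, 90) → joint angles (θ0=270°, θ1=0°, e=1)
2. rotate(0, 90) → joint angles (θ0=0°, θ1=0°, e=1)
no other 2-command option fits: unique.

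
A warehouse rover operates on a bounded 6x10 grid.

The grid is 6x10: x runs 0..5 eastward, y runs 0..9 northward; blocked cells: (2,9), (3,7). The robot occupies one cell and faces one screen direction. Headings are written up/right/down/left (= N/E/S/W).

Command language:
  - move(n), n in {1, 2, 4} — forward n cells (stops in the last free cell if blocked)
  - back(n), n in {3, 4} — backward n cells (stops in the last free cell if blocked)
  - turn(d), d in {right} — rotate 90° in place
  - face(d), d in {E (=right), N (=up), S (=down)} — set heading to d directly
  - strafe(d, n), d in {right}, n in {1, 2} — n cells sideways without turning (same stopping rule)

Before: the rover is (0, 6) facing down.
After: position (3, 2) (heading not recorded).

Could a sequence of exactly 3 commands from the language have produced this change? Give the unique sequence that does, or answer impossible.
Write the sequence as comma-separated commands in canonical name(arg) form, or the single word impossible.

key: order matters: swapping move(4) and back(3) lands elsewhere
t0: (0, 6) facing down
1. move(4) → (0, 2) facing down
2. turn(right) → (0, 2) facing left
3. back(3) → (3, 2) facing left
no rival 3-sequence matches.

move(4), turn(right), back(3)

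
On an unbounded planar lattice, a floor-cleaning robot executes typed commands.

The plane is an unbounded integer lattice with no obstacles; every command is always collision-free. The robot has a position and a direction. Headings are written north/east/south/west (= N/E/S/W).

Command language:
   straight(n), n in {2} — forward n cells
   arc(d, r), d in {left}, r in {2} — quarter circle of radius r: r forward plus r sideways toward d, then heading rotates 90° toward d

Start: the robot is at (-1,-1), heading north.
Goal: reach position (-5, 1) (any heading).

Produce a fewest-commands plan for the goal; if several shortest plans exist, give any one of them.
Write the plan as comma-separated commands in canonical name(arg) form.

arc(left, 2), straight(2)

begin: at (-1,-1), heading north
step 1 (arc(left, 2)): at (-3,1), heading west
step 2 (straight(2)): at (-5,1), heading west
shorter routes all fall short; 2 is best.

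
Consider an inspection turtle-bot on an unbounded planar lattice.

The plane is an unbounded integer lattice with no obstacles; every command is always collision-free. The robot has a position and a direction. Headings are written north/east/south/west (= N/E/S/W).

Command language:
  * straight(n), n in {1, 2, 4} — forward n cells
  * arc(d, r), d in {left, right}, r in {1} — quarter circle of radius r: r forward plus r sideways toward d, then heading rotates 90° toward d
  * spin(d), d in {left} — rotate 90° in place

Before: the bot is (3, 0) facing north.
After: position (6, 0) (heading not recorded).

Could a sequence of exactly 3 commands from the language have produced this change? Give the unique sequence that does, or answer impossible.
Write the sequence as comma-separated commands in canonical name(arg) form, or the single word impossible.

arc(right, 1), straight(1), arc(right, 1)

start: (3, 0) facing north
t=1 arc(right, 1) ⇒ (4, 1) facing east
t=2 straight(1) ⇒ (5, 1) facing east
t=3 arc(right, 1) ⇒ (6, 0) facing south
all 216 alternatives checked — unique.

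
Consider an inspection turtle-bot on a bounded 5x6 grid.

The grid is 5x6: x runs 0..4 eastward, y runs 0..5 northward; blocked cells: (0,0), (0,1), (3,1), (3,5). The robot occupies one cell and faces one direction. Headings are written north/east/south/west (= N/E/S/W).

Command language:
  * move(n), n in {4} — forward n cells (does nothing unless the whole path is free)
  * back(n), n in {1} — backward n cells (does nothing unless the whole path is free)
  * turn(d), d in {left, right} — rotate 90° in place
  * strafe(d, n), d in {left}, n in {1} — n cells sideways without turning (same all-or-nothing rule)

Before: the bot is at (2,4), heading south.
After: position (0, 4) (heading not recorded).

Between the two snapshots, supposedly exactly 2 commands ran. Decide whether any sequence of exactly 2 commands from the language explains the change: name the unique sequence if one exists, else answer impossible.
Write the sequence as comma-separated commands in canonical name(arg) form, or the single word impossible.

checked all 2-command options: none fits.

impossible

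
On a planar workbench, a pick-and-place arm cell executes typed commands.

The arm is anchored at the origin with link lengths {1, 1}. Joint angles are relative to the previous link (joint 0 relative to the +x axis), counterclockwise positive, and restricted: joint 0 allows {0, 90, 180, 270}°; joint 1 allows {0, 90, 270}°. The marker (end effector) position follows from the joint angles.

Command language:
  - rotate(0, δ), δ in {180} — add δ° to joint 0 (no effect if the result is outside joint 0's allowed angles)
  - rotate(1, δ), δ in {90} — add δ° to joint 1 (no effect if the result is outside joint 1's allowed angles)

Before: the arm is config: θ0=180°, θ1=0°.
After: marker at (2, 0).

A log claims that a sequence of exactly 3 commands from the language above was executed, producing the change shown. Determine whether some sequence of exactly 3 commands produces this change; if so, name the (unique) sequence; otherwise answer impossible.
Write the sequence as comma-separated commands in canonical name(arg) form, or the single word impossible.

from: config: θ0=180°, θ1=0°
[1] after rotate(0, 180): config: θ0=0°, θ1=0°
[2] after rotate(0, 180): config: θ0=180°, θ1=0°
[3] after rotate(0, 180): config: θ0=0°, θ1=0°
no other 3-command option fits: unique.

rotate(0, 180), rotate(0, 180), rotate(0, 180)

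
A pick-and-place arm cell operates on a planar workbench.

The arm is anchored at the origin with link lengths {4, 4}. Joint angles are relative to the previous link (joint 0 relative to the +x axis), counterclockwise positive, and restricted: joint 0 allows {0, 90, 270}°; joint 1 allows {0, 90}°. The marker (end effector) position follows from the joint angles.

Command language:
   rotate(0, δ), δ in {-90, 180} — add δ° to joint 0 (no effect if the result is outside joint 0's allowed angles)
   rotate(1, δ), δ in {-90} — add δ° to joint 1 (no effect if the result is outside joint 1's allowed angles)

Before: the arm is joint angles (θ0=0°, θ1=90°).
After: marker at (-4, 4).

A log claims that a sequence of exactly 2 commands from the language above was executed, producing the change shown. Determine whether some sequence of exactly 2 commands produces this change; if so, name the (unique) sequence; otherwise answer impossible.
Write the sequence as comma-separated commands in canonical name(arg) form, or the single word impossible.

key: running rotate(0, 180) before rotate(0, -90) would end elsewhere — order is forced
t0: joint angles (θ0=0°, θ1=90°)
t=1 rotate(0, -90) ⇒ joint angles (θ0=270°, θ1=90°)
t=2 rotate(0, 180) ⇒ joint angles (θ0=90°, θ1=90°)
all 9 alternatives checked — unique.

rotate(0, -90), rotate(0, 180)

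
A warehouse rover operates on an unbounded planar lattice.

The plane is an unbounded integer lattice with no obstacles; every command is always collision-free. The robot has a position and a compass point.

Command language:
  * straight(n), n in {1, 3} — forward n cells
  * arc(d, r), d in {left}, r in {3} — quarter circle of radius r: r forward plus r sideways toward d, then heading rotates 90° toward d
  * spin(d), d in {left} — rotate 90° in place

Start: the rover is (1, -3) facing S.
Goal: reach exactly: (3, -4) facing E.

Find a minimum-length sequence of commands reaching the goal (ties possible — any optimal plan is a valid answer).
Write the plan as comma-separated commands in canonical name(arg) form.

initial: (1, -3) facing S
1. straight(1) → (1, -4) facing S
2. spin(left) → (1, -4) facing E
3. straight(1) → (2, -4) facing E
4. straight(1) → (3, -4) facing E
nothing shorter than 4 reaches the goal.

straight(1), spin(left), straight(1), straight(1)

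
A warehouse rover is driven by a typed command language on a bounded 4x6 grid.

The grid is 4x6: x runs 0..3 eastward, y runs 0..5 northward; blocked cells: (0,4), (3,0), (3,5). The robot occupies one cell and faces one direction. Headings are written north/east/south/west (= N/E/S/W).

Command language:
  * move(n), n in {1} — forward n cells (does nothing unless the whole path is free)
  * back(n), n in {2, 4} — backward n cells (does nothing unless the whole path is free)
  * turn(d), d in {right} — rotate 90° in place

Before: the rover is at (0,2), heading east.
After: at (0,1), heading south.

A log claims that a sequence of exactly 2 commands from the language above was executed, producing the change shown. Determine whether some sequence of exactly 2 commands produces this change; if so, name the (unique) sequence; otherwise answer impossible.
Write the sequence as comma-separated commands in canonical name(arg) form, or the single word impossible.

key: order matters: swapping turn(right) and move(1) lands elsewhere
initial: at (0,2), heading east
[1] after turn(right): at (0,2), heading south
[2] after move(1): at (0,1), heading south
all 16 alternatives checked — unique.

turn(right), move(1)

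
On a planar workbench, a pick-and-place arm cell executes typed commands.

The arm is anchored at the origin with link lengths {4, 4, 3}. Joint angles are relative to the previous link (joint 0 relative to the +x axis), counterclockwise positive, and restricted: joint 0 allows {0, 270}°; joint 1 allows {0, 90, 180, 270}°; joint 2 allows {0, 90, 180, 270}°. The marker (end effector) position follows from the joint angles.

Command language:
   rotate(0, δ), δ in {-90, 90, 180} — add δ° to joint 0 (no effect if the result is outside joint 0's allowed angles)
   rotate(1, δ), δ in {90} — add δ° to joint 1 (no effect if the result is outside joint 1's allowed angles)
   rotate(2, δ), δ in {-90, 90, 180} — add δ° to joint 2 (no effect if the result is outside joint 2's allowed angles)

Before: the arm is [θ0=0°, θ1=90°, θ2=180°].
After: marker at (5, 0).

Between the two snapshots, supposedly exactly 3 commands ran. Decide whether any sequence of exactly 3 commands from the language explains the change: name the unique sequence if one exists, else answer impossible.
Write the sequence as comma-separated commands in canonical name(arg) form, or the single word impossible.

initial: [θ0=0°, θ1=90°, θ2=180°]
1. rotate(1, 90) → [θ0=0°, θ1=180°, θ2=180°]
2. rotate(1, 90) → [θ0=0°, θ1=270°, θ2=180°]
3. rotate(1, 90) → [θ0=0°, θ1=0°, θ2=180°]
no other 3-command option fits: unique.

rotate(1, 90), rotate(1, 90), rotate(1, 90)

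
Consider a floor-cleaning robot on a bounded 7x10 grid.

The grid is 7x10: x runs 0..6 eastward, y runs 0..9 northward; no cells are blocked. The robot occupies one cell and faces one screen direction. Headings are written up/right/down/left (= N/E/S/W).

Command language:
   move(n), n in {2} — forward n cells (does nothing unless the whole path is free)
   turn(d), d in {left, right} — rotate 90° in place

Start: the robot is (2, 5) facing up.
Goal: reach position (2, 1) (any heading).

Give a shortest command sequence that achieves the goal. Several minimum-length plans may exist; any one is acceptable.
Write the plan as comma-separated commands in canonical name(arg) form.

turn(right), turn(right), move(2), move(2)

begin: (2, 5) facing up
step 1 (turn(right)): (2, 5) facing right
step 2 (turn(right)): (2, 5) facing down
step 3 (move(2)): (2, 3) facing down
step 4 (move(2)): (2, 1) facing down
nothing shorter than 4 reaches the goal.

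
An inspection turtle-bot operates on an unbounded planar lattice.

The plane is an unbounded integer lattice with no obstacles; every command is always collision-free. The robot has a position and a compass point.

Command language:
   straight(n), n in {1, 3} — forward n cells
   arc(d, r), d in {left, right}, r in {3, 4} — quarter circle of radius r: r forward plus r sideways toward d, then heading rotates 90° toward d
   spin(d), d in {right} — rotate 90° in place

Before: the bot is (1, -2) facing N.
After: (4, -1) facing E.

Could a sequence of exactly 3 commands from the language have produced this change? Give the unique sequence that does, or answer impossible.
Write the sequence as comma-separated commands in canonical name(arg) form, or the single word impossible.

key: cell and facing (now E) both changed — the 3 commands mix motion and turning
begin: (1, -2) facing N
[1] after straight(1): (1, -1) facing N
[2] after spin(right): (1, -1) facing E
[3] after straight(3): (4, -1) facing E
no rival 3-sequence matches.

straight(1), spin(right), straight(3)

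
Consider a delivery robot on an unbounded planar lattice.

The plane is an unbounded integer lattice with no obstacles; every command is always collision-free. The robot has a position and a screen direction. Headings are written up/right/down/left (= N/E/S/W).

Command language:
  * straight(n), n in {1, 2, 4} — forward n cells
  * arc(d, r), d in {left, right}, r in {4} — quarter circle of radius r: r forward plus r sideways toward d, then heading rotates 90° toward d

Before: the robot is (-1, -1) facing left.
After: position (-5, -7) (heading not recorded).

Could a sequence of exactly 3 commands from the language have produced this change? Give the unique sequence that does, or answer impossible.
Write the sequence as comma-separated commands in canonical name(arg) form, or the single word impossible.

arc(left, 4), straight(1), straight(1)

key: order matters: swapping arc(left, 4) and straight(1) lands elsewhere
initial: (-1, -1) facing left
step 1 (arc(left, 4)): (-5, -5) facing down
step 2 (straight(1)): (-5, -6) facing down
step 3 (straight(1)): (-5, -7) facing down
no rival 3-sequence matches.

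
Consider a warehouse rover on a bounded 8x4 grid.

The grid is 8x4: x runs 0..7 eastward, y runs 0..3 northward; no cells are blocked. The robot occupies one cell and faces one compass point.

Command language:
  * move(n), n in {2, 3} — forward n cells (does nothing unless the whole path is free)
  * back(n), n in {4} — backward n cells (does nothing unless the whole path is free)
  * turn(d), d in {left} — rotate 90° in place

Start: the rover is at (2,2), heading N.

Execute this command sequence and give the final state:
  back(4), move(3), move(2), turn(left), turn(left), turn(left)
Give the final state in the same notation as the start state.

start: at (2,2), heading N
t=1 back(4) ⇒ at (2,2), heading N
t=2 move(3) ⇒ at (2,2), heading N
t=3 move(2) ⇒ at (2,2), heading N
t=4 turn(left) ⇒ at (2,2), heading W
t=5 turn(left) ⇒ at (2,2), heading S
t=6 turn(left) ⇒ at (2,2), heading E

at (2,2), heading E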